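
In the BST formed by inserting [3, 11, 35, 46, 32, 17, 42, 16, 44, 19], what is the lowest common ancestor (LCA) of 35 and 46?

Tree insertion order: [3, 11, 35, 46, 32, 17, 42, 16, 44, 19]
Tree (level-order array): [3, None, 11, None, 35, 32, 46, 17, None, 42, None, 16, 19, None, 44]
In a BST, the LCA of p=35, q=46 is the first node v on the
root-to-leaf path with p <= v <= q (go left if both < v, right if both > v).
Walk from root:
  at 3: both 35 and 46 > 3, go right
  at 11: both 35 and 46 > 11, go right
  at 35: 35 <= 35 <= 46, this is the LCA
LCA = 35


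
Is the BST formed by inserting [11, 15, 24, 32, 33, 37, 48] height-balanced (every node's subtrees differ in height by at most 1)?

Tree (level-order array): [11, None, 15, None, 24, None, 32, None, 33, None, 37, None, 48]
Definition: a tree is height-balanced if, at every node, |h(left) - h(right)| <= 1 (empty subtree has height -1).
Bottom-up per-node check:
  node 48: h_left=-1, h_right=-1, diff=0 [OK], height=0
  node 37: h_left=-1, h_right=0, diff=1 [OK], height=1
  node 33: h_left=-1, h_right=1, diff=2 [FAIL (|-1-1|=2 > 1)], height=2
  node 32: h_left=-1, h_right=2, diff=3 [FAIL (|-1-2|=3 > 1)], height=3
  node 24: h_left=-1, h_right=3, diff=4 [FAIL (|-1-3|=4 > 1)], height=4
  node 15: h_left=-1, h_right=4, diff=5 [FAIL (|-1-4|=5 > 1)], height=5
  node 11: h_left=-1, h_right=5, diff=6 [FAIL (|-1-5|=6 > 1)], height=6
Node 33 violates the condition: |-1 - 1| = 2 > 1.
Result: Not balanced


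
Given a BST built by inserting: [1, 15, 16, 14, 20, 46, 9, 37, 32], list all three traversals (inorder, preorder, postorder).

Tree insertion order: [1, 15, 16, 14, 20, 46, 9, 37, 32]
Tree (level-order array): [1, None, 15, 14, 16, 9, None, None, 20, None, None, None, 46, 37, None, 32]
Inorder (L, root, R): [1, 9, 14, 15, 16, 20, 32, 37, 46]
Preorder (root, L, R): [1, 15, 14, 9, 16, 20, 46, 37, 32]
Postorder (L, R, root): [9, 14, 32, 37, 46, 20, 16, 15, 1]


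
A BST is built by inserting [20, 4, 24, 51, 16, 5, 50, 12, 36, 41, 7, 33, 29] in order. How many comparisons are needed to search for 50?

Search path for 50: 20 -> 24 -> 51 -> 50
Found: True
Comparisons: 4


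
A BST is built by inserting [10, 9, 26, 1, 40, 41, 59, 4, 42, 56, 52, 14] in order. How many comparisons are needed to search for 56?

Search path for 56: 10 -> 26 -> 40 -> 41 -> 59 -> 42 -> 56
Found: True
Comparisons: 7


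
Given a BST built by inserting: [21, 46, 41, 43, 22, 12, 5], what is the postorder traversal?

Tree insertion order: [21, 46, 41, 43, 22, 12, 5]
Tree (level-order array): [21, 12, 46, 5, None, 41, None, None, None, 22, 43]
Postorder traversal: [5, 12, 22, 43, 41, 46, 21]


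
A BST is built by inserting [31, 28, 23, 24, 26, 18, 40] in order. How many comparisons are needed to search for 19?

Search path for 19: 31 -> 28 -> 23 -> 18
Found: False
Comparisons: 4


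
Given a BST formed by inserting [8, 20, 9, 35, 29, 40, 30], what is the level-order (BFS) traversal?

Tree insertion order: [8, 20, 9, 35, 29, 40, 30]
Tree (level-order array): [8, None, 20, 9, 35, None, None, 29, 40, None, 30]
BFS from the root, enqueuing left then right child of each popped node:
  queue [8] -> pop 8, enqueue [20], visited so far: [8]
  queue [20] -> pop 20, enqueue [9, 35], visited so far: [8, 20]
  queue [9, 35] -> pop 9, enqueue [none], visited so far: [8, 20, 9]
  queue [35] -> pop 35, enqueue [29, 40], visited so far: [8, 20, 9, 35]
  queue [29, 40] -> pop 29, enqueue [30], visited so far: [8, 20, 9, 35, 29]
  queue [40, 30] -> pop 40, enqueue [none], visited so far: [8, 20, 9, 35, 29, 40]
  queue [30] -> pop 30, enqueue [none], visited so far: [8, 20, 9, 35, 29, 40, 30]
Result: [8, 20, 9, 35, 29, 40, 30]


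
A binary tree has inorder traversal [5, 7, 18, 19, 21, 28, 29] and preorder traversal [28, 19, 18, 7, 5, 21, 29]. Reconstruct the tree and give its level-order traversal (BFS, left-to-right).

Inorder:  [5, 7, 18, 19, 21, 28, 29]
Preorder: [28, 19, 18, 7, 5, 21, 29]
Algorithm: preorder visits root first, so consume preorder in order;
for each root, split the current inorder slice at that value into
left-subtree inorder and right-subtree inorder, then recurse.
Recursive splits:
  root=28; inorder splits into left=[5, 7, 18, 19, 21], right=[29]
  root=19; inorder splits into left=[5, 7, 18], right=[21]
  root=18; inorder splits into left=[5, 7], right=[]
  root=7; inorder splits into left=[5], right=[]
  root=5; inorder splits into left=[], right=[]
  root=21; inorder splits into left=[], right=[]
  root=29; inorder splits into left=[], right=[]
Reconstructed level-order: [28, 19, 29, 18, 21, 7, 5]


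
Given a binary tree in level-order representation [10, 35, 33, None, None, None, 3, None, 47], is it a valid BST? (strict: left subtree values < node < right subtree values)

Level-order array: [10, 35, 33, None, None, None, 3, None, 47]
Validate using subtree bounds (lo, hi): at each node, require lo < value < hi,
then recurse left with hi=value and right with lo=value.
Preorder trace (stopping at first violation):
  at node 10 with bounds (-inf, +inf): OK
  at node 35 with bounds (-inf, 10): VIOLATION
Node 35 violates its bound: not (-inf < 35 < 10).
Result: Not a valid BST


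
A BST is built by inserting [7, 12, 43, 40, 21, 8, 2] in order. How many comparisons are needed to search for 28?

Search path for 28: 7 -> 12 -> 43 -> 40 -> 21
Found: False
Comparisons: 5


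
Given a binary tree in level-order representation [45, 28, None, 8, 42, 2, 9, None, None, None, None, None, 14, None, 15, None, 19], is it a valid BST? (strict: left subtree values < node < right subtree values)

Level-order array: [45, 28, None, 8, 42, 2, 9, None, None, None, None, None, 14, None, 15, None, 19]
Validate using subtree bounds (lo, hi): at each node, require lo < value < hi,
then recurse left with hi=value and right with lo=value.
Preorder trace (stopping at first violation):
  at node 45 with bounds (-inf, +inf): OK
  at node 28 with bounds (-inf, 45): OK
  at node 8 with bounds (-inf, 28): OK
  at node 2 with bounds (-inf, 8): OK
  at node 9 with bounds (8, 28): OK
  at node 14 with bounds (9, 28): OK
  at node 15 with bounds (14, 28): OK
  at node 19 with bounds (15, 28): OK
  at node 42 with bounds (28, 45): OK
No violation found at any node.
Result: Valid BST


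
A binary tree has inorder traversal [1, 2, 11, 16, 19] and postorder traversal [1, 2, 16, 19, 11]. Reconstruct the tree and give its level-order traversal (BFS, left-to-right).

Inorder:   [1, 2, 11, 16, 19]
Postorder: [1, 2, 16, 19, 11]
Algorithm: postorder visits root last, so walk postorder right-to-left;
each value is the root of the current inorder slice — split it at that
value, recurse on the right subtree first, then the left.
Recursive splits:
  root=11; inorder splits into left=[1, 2], right=[16, 19]
  root=19; inorder splits into left=[16], right=[]
  root=16; inorder splits into left=[], right=[]
  root=2; inorder splits into left=[1], right=[]
  root=1; inorder splits into left=[], right=[]
Reconstructed level-order: [11, 2, 19, 1, 16]


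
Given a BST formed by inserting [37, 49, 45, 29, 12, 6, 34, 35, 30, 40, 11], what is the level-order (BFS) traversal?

Tree insertion order: [37, 49, 45, 29, 12, 6, 34, 35, 30, 40, 11]
Tree (level-order array): [37, 29, 49, 12, 34, 45, None, 6, None, 30, 35, 40, None, None, 11]
BFS from the root, enqueuing left then right child of each popped node:
  queue [37] -> pop 37, enqueue [29, 49], visited so far: [37]
  queue [29, 49] -> pop 29, enqueue [12, 34], visited so far: [37, 29]
  queue [49, 12, 34] -> pop 49, enqueue [45], visited so far: [37, 29, 49]
  queue [12, 34, 45] -> pop 12, enqueue [6], visited so far: [37, 29, 49, 12]
  queue [34, 45, 6] -> pop 34, enqueue [30, 35], visited so far: [37, 29, 49, 12, 34]
  queue [45, 6, 30, 35] -> pop 45, enqueue [40], visited so far: [37, 29, 49, 12, 34, 45]
  queue [6, 30, 35, 40] -> pop 6, enqueue [11], visited so far: [37, 29, 49, 12, 34, 45, 6]
  queue [30, 35, 40, 11] -> pop 30, enqueue [none], visited so far: [37, 29, 49, 12, 34, 45, 6, 30]
  queue [35, 40, 11] -> pop 35, enqueue [none], visited so far: [37, 29, 49, 12, 34, 45, 6, 30, 35]
  queue [40, 11] -> pop 40, enqueue [none], visited so far: [37, 29, 49, 12, 34, 45, 6, 30, 35, 40]
  queue [11] -> pop 11, enqueue [none], visited so far: [37, 29, 49, 12, 34, 45, 6, 30, 35, 40, 11]
Result: [37, 29, 49, 12, 34, 45, 6, 30, 35, 40, 11]


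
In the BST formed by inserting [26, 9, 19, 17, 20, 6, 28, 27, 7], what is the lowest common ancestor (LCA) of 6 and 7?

Tree insertion order: [26, 9, 19, 17, 20, 6, 28, 27, 7]
Tree (level-order array): [26, 9, 28, 6, 19, 27, None, None, 7, 17, 20]
In a BST, the LCA of p=6, q=7 is the first node v on the
root-to-leaf path with p <= v <= q (go left if both < v, right if both > v).
Walk from root:
  at 26: both 6 and 7 < 26, go left
  at 9: both 6 and 7 < 9, go left
  at 6: 6 <= 6 <= 7, this is the LCA
LCA = 6


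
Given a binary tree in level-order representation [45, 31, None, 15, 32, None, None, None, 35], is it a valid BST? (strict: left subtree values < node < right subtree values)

Level-order array: [45, 31, None, 15, 32, None, None, None, 35]
Validate using subtree bounds (lo, hi): at each node, require lo < value < hi,
then recurse left with hi=value and right with lo=value.
Preorder trace (stopping at first violation):
  at node 45 with bounds (-inf, +inf): OK
  at node 31 with bounds (-inf, 45): OK
  at node 15 with bounds (-inf, 31): OK
  at node 32 with bounds (31, 45): OK
  at node 35 with bounds (32, 45): OK
No violation found at any node.
Result: Valid BST


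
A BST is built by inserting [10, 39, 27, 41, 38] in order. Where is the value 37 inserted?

Starting tree (level order): [10, None, 39, 27, 41, None, 38]
Insertion path: 10 -> 39 -> 27 -> 38
Result: insert 37 as left child of 38
Final tree (level order): [10, None, 39, 27, 41, None, 38, None, None, 37]


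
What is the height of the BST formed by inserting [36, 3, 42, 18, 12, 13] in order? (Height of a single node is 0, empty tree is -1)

Insertion order: [36, 3, 42, 18, 12, 13]
Tree (level-order array): [36, 3, 42, None, 18, None, None, 12, None, None, 13]
Compute height bottom-up (empty subtree = -1):
  height(13) = 1 + max(-1, -1) = 0
  height(12) = 1 + max(-1, 0) = 1
  height(18) = 1 + max(1, -1) = 2
  height(3) = 1 + max(-1, 2) = 3
  height(42) = 1 + max(-1, -1) = 0
  height(36) = 1 + max(3, 0) = 4
Height = 4


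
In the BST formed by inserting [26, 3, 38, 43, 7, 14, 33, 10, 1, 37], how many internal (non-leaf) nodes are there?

Tree built from: [26, 3, 38, 43, 7, 14, 33, 10, 1, 37]
Tree (level-order array): [26, 3, 38, 1, 7, 33, 43, None, None, None, 14, None, 37, None, None, 10]
Rule: An internal node has at least one child.
Per-node child counts:
  node 26: 2 child(ren)
  node 3: 2 child(ren)
  node 1: 0 child(ren)
  node 7: 1 child(ren)
  node 14: 1 child(ren)
  node 10: 0 child(ren)
  node 38: 2 child(ren)
  node 33: 1 child(ren)
  node 37: 0 child(ren)
  node 43: 0 child(ren)
Matching nodes: [26, 3, 7, 14, 38, 33]
Count of internal (non-leaf) nodes: 6


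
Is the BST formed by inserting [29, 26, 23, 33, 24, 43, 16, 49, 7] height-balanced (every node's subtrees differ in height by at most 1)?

Tree (level-order array): [29, 26, 33, 23, None, None, 43, 16, 24, None, 49, 7]
Definition: a tree is height-balanced if, at every node, |h(left) - h(right)| <= 1 (empty subtree has height -1).
Bottom-up per-node check:
  node 7: h_left=-1, h_right=-1, diff=0 [OK], height=0
  node 16: h_left=0, h_right=-1, diff=1 [OK], height=1
  node 24: h_left=-1, h_right=-1, diff=0 [OK], height=0
  node 23: h_left=1, h_right=0, diff=1 [OK], height=2
  node 26: h_left=2, h_right=-1, diff=3 [FAIL (|2--1|=3 > 1)], height=3
  node 49: h_left=-1, h_right=-1, diff=0 [OK], height=0
  node 43: h_left=-1, h_right=0, diff=1 [OK], height=1
  node 33: h_left=-1, h_right=1, diff=2 [FAIL (|-1-1|=2 > 1)], height=2
  node 29: h_left=3, h_right=2, diff=1 [OK], height=4
Node 26 violates the condition: |2 - -1| = 3 > 1.
Result: Not balanced


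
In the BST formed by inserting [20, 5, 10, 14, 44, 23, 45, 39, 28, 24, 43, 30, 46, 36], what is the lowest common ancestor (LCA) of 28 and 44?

Tree insertion order: [20, 5, 10, 14, 44, 23, 45, 39, 28, 24, 43, 30, 46, 36]
Tree (level-order array): [20, 5, 44, None, 10, 23, 45, None, 14, None, 39, None, 46, None, None, 28, 43, None, None, 24, 30, None, None, None, None, None, 36]
In a BST, the LCA of p=28, q=44 is the first node v on the
root-to-leaf path with p <= v <= q (go left if both < v, right if both > v).
Walk from root:
  at 20: both 28 and 44 > 20, go right
  at 44: 28 <= 44 <= 44, this is the LCA
LCA = 44


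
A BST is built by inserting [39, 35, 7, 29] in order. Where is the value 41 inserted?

Starting tree (level order): [39, 35, None, 7, None, None, 29]
Insertion path: 39
Result: insert 41 as right child of 39
Final tree (level order): [39, 35, 41, 7, None, None, None, None, 29]


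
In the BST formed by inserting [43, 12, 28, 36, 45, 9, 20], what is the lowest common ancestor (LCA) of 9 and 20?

Tree insertion order: [43, 12, 28, 36, 45, 9, 20]
Tree (level-order array): [43, 12, 45, 9, 28, None, None, None, None, 20, 36]
In a BST, the LCA of p=9, q=20 is the first node v on the
root-to-leaf path with p <= v <= q (go left if both < v, right if both > v).
Walk from root:
  at 43: both 9 and 20 < 43, go left
  at 12: 9 <= 12 <= 20, this is the LCA
LCA = 12


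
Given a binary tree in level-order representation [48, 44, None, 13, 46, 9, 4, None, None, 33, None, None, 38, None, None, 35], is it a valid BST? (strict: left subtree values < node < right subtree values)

Level-order array: [48, 44, None, 13, 46, 9, 4, None, None, 33, None, None, 38, None, None, 35]
Validate using subtree bounds (lo, hi): at each node, require lo < value < hi,
then recurse left with hi=value and right with lo=value.
Preorder trace (stopping at first violation):
  at node 48 with bounds (-inf, +inf): OK
  at node 44 with bounds (-inf, 48): OK
  at node 13 with bounds (-inf, 44): OK
  at node 9 with bounds (-inf, 13): OK
  at node 33 with bounds (-inf, 9): VIOLATION
Node 33 violates its bound: not (-inf < 33 < 9).
Result: Not a valid BST


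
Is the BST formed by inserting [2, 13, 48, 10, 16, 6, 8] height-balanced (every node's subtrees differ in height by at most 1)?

Tree (level-order array): [2, None, 13, 10, 48, 6, None, 16, None, None, 8]
Definition: a tree is height-balanced if, at every node, |h(left) - h(right)| <= 1 (empty subtree has height -1).
Bottom-up per-node check:
  node 8: h_left=-1, h_right=-1, diff=0 [OK], height=0
  node 6: h_left=-1, h_right=0, diff=1 [OK], height=1
  node 10: h_left=1, h_right=-1, diff=2 [FAIL (|1--1|=2 > 1)], height=2
  node 16: h_left=-1, h_right=-1, diff=0 [OK], height=0
  node 48: h_left=0, h_right=-1, diff=1 [OK], height=1
  node 13: h_left=2, h_right=1, diff=1 [OK], height=3
  node 2: h_left=-1, h_right=3, diff=4 [FAIL (|-1-3|=4 > 1)], height=4
Node 10 violates the condition: |1 - -1| = 2 > 1.
Result: Not balanced


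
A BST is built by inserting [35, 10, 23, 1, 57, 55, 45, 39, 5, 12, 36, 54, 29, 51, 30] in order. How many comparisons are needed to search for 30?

Search path for 30: 35 -> 10 -> 23 -> 29 -> 30
Found: True
Comparisons: 5


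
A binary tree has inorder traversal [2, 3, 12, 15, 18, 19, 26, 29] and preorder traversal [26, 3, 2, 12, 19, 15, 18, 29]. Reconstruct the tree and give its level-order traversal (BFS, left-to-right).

Inorder:  [2, 3, 12, 15, 18, 19, 26, 29]
Preorder: [26, 3, 2, 12, 19, 15, 18, 29]
Algorithm: preorder visits root first, so consume preorder in order;
for each root, split the current inorder slice at that value into
left-subtree inorder and right-subtree inorder, then recurse.
Recursive splits:
  root=26; inorder splits into left=[2, 3, 12, 15, 18, 19], right=[29]
  root=3; inorder splits into left=[2], right=[12, 15, 18, 19]
  root=2; inorder splits into left=[], right=[]
  root=12; inorder splits into left=[], right=[15, 18, 19]
  root=19; inorder splits into left=[15, 18], right=[]
  root=15; inorder splits into left=[], right=[18]
  root=18; inorder splits into left=[], right=[]
  root=29; inorder splits into left=[], right=[]
Reconstructed level-order: [26, 3, 29, 2, 12, 19, 15, 18]


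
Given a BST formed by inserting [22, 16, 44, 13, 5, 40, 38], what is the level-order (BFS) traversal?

Tree insertion order: [22, 16, 44, 13, 5, 40, 38]
Tree (level-order array): [22, 16, 44, 13, None, 40, None, 5, None, 38]
BFS from the root, enqueuing left then right child of each popped node:
  queue [22] -> pop 22, enqueue [16, 44], visited so far: [22]
  queue [16, 44] -> pop 16, enqueue [13], visited so far: [22, 16]
  queue [44, 13] -> pop 44, enqueue [40], visited so far: [22, 16, 44]
  queue [13, 40] -> pop 13, enqueue [5], visited so far: [22, 16, 44, 13]
  queue [40, 5] -> pop 40, enqueue [38], visited so far: [22, 16, 44, 13, 40]
  queue [5, 38] -> pop 5, enqueue [none], visited so far: [22, 16, 44, 13, 40, 5]
  queue [38] -> pop 38, enqueue [none], visited so far: [22, 16, 44, 13, 40, 5, 38]
Result: [22, 16, 44, 13, 40, 5, 38]


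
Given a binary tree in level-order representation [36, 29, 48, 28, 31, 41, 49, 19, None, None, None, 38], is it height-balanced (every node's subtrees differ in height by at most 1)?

Tree (level-order array): [36, 29, 48, 28, 31, 41, 49, 19, None, None, None, 38]
Definition: a tree is height-balanced if, at every node, |h(left) - h(right)| <= 1 (empty subtree has height -1).
Bottom-up per-node check:
  node 19: h_left=-1, h_right=-1, diff=0 [OK], height=0
  node 28: h_left=0, h_right=-1, diff=1 [OK], height=1
  node 31: h_left=-1, h_right=-1, diff=0 [OK], height=0
  node 29: h_left=1, h_right=0, diff=1 [OK], height=2
  node 38: h_left=-1, h_right=-1, diff=0 [OK], height=0
  node 41: h_left=0, h_right=-1, diff=1 [OK], height=1
  node 49: h_left=-1, h_right=-1, diff=0 [OK], height=0
  node 48: h_left=1, h_right=0, diff=1 [OK], height=2
  node 36: h_left=2, h_right=2, diff=0 [OK], height=3
All nodes satisfy the balance condition.
Result: Balanced


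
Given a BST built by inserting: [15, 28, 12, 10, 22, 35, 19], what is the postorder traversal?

Tree insertion order: [15, 28, 12, 10, 22, 35, 19]
Tree (level-order array): [15, 12, 28, 10, None, 22, 35, None, None, 19]
Postorder traversal: [10, 12, 19, 22, 35, 28, 15]


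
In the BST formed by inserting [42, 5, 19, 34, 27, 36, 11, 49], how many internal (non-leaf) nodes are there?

Tree built from: [42, 5, 19, 34, 27, 36, 11, 49]
Tree (level-order array): [42, 5, 49, None, 19, None, None, 11, 34, None, None, 27, 36]
Rule: An internal node has at least one child.
Per-node child counts:
  node 42: 2 child(ren)
  node 5: 1 child(ren)
  node 19: 2 child(ren)
  node 11: 0 child(ren)
  node 34: 2 child(ren)
  node 27: 0 child(ren)
  node 36: 0 child(ren)
  node 49: 0 child(ren)
Matching nodes: [42, 5, 19, 34]
Count of internal (non-leaf) nodes: 4


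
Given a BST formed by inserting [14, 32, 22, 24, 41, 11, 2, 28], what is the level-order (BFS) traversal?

Tree insertion order: [14, 32, 22, 24, 41, 11, 2, 28]
Tree (level-order array): [14, 11, 32, 2, None, 22, 41, None, None, None, 24, None, None, None, 28]
BFS from the root, enqueuing left then right child of each popped node:
  queue [14] -> pop 14, enqueue [11, 32], visited so far: [14]
  queue [11, 32] -> pop 11, enqueue [2], visited so far: [14, 11]
  queue [32, 2] -> pop 32, enqueue [22, 41], visited so far: [14, 11, 32]
  queue [2, 22, 41] -> pop 2, enqueue [none], visited so far: [14, 11, 32, 2]
  queue [22, 41] -> pop 22, enqueue [24], visited so far: [14, 11, 32, 2, 22]
  queue [41, 24] -> pop 41, enqueue [none], visited so far: [14, 11, 32, 2, 22, 41]
  queue [24] -> pop 24, enqueue [28], visited so far: [14, 11, 32, 2, 22, 41, 24]
  queue [28] -> pop 28, enqueue [none], visited so far: [14, 11, 32, 2, 22, 41, 24, 28]
Result: [14, 11, 32, 2, 22, 41, 24, 28]


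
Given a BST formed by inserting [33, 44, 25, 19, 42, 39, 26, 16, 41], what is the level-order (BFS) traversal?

Tree insertion order: [33, 44, 25, 19, 42, 39, 26, 16, 41]
Tree (level-order array): [33, 25, 44, 19, 26, 42, None, 16, None, None, None, 39, None, None, None, None, 41]
BFS from the root, enqueuing left then right child of each popped node:
  queue [33] -> pop 33, enqueue [25, 44], visited so far: [33]
  queue [25, 44] -> pop 25, enqueue [19, 26], visited so far: [33, 25]
  queue [44, 19, 26] -> pop 44, enqueue [42], visited so far: [33, 25, 44]
  queue [19, 26, 42] -> pop 19, enqueue [16], visited so far: [33, 25, 44, 19]
  queue [26, 42, 16] -> pop 26, enqueue [none], visited so far: [33, 25, 44, 19, 26]
  queue [42, 16] -> pop 42, enqueue [39], visited so far: [33, 25, 44, 19, 26, 42]
  queue [16, 39] -> pop 16, enqueue [none], visited so far: [33, 25, 44, 19, 26, 42, 16]
  queue [39] -> pop 39, enqueue [41], visited so far: [33, 25, 44, 19, 26, 42, 16, 39]
  queue [41] -> pop 41, enqueue [none], visited so far: [33, 25, 44, 19, 26, 42, 16, 39, 41]
Result: [33, 25, 44, 19, 26, 42, 16, 39, 41]


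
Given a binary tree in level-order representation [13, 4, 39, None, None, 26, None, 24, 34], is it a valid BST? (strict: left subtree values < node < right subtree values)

Level-order array: [13, 4, 39, None, None, 26, None, 24, 34]
Validate using subtree bounds (lo, hi): at each node, require lo < value < hi,
then recurse left with hi=value and right with lo=value.
Preorder trace (stopping at first violation):
  at node 13 with bounds (-inf, +inf): OK
  at node 4 with bounds (-inf, 13): OK
  at node 39 with bounds (13, +inf): OK
  at node 26 with bounds (13, 39): OK
  at node 24 with bounds (13, 26): OK
  at node 34 with bounds (26, 39): OK
No violation found at any node.
Result: Valid BST


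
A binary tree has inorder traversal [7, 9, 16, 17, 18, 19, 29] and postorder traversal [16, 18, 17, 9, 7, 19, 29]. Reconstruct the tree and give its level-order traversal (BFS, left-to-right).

Inorder:   [7, 9, 16, 17, 18, 19, 29]
Postorder: [16, 18, 17, 9, 7, 19, 29]
Algorithm: postorder visits root last, so walk postorder right-to-left;
each value is the root of the current inorder slice — split it at that
value, recurse on the right subtree first, then the left.
Recursive splits:
  root=29; inorder splits into left=[7, 9, 16, 17, 18, 19], right=[]
  root=19; inorder splits into left=[7, 9, 16, 17, 18], right=[]
  root=7; inorder splits into left=[], right=[9, 16, 17, 18]
  root=9; inorder splits into left=[], right=[16, 17, 18]
  root=17; inorder splits into left=[16], right=[18]
  root=18; inorder splits into left=[], right=[]
  root=16; inorder splits into left=[], right=[]
Reconstructed level-order: [29, 19, 7, 9, 17, 16, 18]


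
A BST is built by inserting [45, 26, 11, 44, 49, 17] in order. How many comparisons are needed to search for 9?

Search path for 9: 45 -> 26 -> 11
Found: False
Comparisons: 3


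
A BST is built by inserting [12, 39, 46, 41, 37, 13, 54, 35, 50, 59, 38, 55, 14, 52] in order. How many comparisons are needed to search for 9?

Search path for 9: 12
Found: False
Comparisons: 1


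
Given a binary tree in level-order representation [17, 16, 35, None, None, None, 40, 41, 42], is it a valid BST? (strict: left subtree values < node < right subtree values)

Level-order array: [17, 16, 35, None, None, None, 40, 41, 42]
Validate using subtree bounds (lo, hi): at each node, require lo < value < hi,
then recurse left with hi=value and right with lo=value.
Preorder trace (stopping at first violation):
  at node 17 with bounds (-inf, +inf): OK
  at node 16 with bounds (-inf, 17): OK
  at node 35 with bounds (17, +inf): OK
  at node 40 with bounds (35, +inf): OK
  at node 41 with bounds (35, 40): VIOLATION
Node 41 violates its bound: not (35 < 41 < 40).
Result: Not a valid BST


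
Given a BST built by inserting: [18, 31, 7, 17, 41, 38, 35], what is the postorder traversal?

Tree insertion order: [18, 31, 7, 17, 41, 38, 35]
Tree (level-order array): [18, 7, 31, None, 17, None, 41, None, None, 38, None, 35]
Postorder traversal: [17, 7, 35, 38, 41, 31, 18]


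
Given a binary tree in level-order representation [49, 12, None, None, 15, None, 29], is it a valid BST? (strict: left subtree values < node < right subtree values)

Level-order array: [49, 12, None, None, 15, None, 29]
Validate using subtree bounds (lo, hi): at each node, require lo < value < hi,
then recurse left with hi=value and right with lo=value.
Preorder trace (stopping at first violation):
  at node 49 with bounds (-inf, +inf): OK
  at node 12 with bounds (-inf, 49): OK
  at node 15 with bounds (12, 49): OK
  at node 29 with bounds (15, 49): OK
No violation found at any node.
Result: Valid BST


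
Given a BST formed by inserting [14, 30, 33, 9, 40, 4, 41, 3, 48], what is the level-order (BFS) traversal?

Tree insertion order: [14, 30, 33, 9, 40, 4, 41, 3, 48]
Tree (level-order array): [14, 9, 30, 4, None, None, 33, 3, None, None, 40, None, None, None, 41, None, 48]
BFS from the root, enqueuing left then right child of each popped node:
  queue [14] -> pop 14, enqueue [9, 30], visited so far: [14]
  queue [9, 30] -> pop 9, enqueue [4], visited so far: [14, 9]
  queue [30, 4] -> pop 30, enqueue [33], visited so far: [14, 9, 30]
  queue [4, 33] -> pop 4, enqueue [3], visited so far: [14, 9, 30, 4]
  queue [33, 3] -> pop 33, enqueue [40], visited so far: [14, 9, 30, 4, 33]
  queue [3, 40] -> pop 3, enqueue [none], visited so far: [14, 9, 30, 4, 33, 3]
  queue [40] -> pop 40, enqueue [41], visited so far: [14, 9, 30, 4, 33, 3, 40]
  queue [41] -> pop 41, enqueue [48], visited so far: [14, 9, 30, 4, 33, 3, 40, 41]
  queue [48] -> pop 48, enqueue [none], visited so far: [14, 9, 30, 4, 33, 3, 40, 41, 48]
Result: [14, 9, 30, 4, 33, 3, 40, 41, 48]


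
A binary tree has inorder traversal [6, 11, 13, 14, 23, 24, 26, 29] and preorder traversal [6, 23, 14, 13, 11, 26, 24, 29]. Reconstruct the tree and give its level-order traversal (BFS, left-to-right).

Inorder:  [6, 11, 13, 14, 23, 24, 26, 29]
Preorder: [6, 23, 14, 13, 11, 26, 24, 29]
Algorithm: preorder visits root first, so consume preorder in order;
for each root, split the current inorder slice at that value into
left-subtree inorder and right-subtree inorder, then recurse.
Recursive splits:
  root=6; inorder splits into left=[], right=[11, 13, 14, 23, 24, 26, 29]
  root=23; inorder splits into left=[11, 13, 14], right=[24, 26, 29]
  root=14; inorder splits into left=[11, 13], right=[]
  root=13; inorder splits into left=[11], right=[]
  root=11; inorder splits into left=[], right=[]
  root=26; inorder splits into left=[24], right=[29]
  root=24; inorder splits into left=[], right=[]
  root=29; inorder splits into left=[], right=[]
Reconstructed level-order: [6, 23, 14, 26, 13, 24, 29, 11]


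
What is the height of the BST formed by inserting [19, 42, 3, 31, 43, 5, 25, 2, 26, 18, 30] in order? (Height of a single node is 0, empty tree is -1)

Insertion order: [19, 42, 3, 31, 43, 5, 25, 2, 26, 18, 30]
Tree (level-order array): [19, 3, 42, 2, 5, 31, 43, None, None, None, 18, 25, None, None, None, None, None, None, 26, None, 30]
Compute height bottom-up (empty subtree = -1):
  height(2) = 1 + max(-1, -1) = 0
  height(18) = 1 + max(-1, -1) = 0
  height(5) = 1 + max(-1, 0) = 1
  height(3) = 1 + max(0, 1) = 2
  height(30) = 1 + max(-1, -1) = 0
  height(26) = 1 + max(-1, 0) = 1
  height(25) = 1 + max(-1, 1) = 2
  height(31) = 1 + max(2, -1) = 3
  height(43) = 1 + max(-1, -1) = 0
  height(42) = 1 + max(3, 0) = 4
  height(19) = 1 + max(2, 4) = 5
Height = 5


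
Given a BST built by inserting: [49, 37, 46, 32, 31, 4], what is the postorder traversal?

Tree insertion order: [49, 37, 46, 32, 31, 4]
Tree (level-order array): [49, 37, None, 32, 46, 31, None, None, None, 4]
Postorder traversal: [4, 31, 32, 46, 37, 49]


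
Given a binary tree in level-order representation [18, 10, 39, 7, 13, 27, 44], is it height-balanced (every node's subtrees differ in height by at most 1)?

Tree (level-order array): [18, 10, 39, 7, 13, 27, 44]
Definition: a tree is height-balanced if, at every node, |h(left) - h(right)| <= 1 (empty subtree has height -1).
Bottom-up per-node check:
  node 7: h_left=-1, h_right=-1, diff=0 [OK], height=0
  node 13: h_left=-1, h_right=-1, diff=0 [OK], height=0
  node 10: h_left=0, h_right=0, diff=0 [OK], height=1
  node 27: h_left=-1, h_right=-1, diff=0 [OK], height=0
  node 44: h_left=-1, h_right=-1, diff=0 [OK], height=0
  node 39: h_left=0, h_right=0, diff=0 [OK], height=1
  node 18: h_left=1, h_right=1, diff=0 [OK], height=2
All nodes satisfy the balance condition.
Result: Balanced


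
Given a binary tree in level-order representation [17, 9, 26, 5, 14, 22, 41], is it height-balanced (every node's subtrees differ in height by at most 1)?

Tree (level-order array): [17, 9, 26, 5, 14, 22, 41]
Definition: a tree is height-balanced if, at every node, |h(left) - h(right)| <= 1 (empty subtree has height -1).
Bottom-up per-node check:
  node 5: h_left=-1, h_right=-1, diff=0 [OK], height=0
  node 14: h_left=-1, h_right=-1, diff=0 [OK], height=0
  node 9: h_left=0, h_right=0, diff=0 [OK], height=1
  node 22: h_left=-1, h_right=-1, diff=0 [OK], height=0
  node 41: h_left=-1, h_right=-1, diff=0 [OK], height=0
  node 26: h_left=0, h_right=0, diff=0 [OK], height=1
  node 17: h_left=1, h_right=1, diff=0 [OK], height=2
All nodes satisfy the balance condition.
Result: Balanced


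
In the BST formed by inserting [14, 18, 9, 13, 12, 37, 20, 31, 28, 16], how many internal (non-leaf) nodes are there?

Tree built from: [14, 18, 9, 13, 12, 37, 20, 31, 28, 16]
Tree (level-order array): [14, 9, 18, None, 13, 16, 37, 12, None, None, None, 20, None, None, None, None, 31, 28]
Rule: An internal node has at least one child.
Per-node child counts:
  node 14: 2 child(ren)
  node 9: 1 child(ren)
  node 13: 1 child(ren)
  node 12: 0 child(ren)
  node 18: 2 child(ren)
  node 16: 0 child(ren)
  node 37: 1 child(ren)
  node 20: 1 child(ren)
  node 31: 1 child(ren)
  node 28: 0 child(ren)
Matching nodes: [14, 9, 13, 18, 37, 20, 31]
Count of internal (non-leaf) nodes: 7


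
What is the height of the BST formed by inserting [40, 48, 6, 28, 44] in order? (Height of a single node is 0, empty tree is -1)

Insertion order: [40, 48, 6, 28, 44]
Tree (level-order array): [40, 6, 48, None, 28, 44]
Compute height bottom-up (empty subtree = -1):
  height(28) = 1 + max(-1, -1) = 0
  height(6) = 1 + max(-1, 0) = 1
  height(44) = 1 + max(-1, -1) = 0
  height(48) = 1 + max(0, -1) = 1
  height(40) = 1 + max(1, 1) = 2
Height = 2


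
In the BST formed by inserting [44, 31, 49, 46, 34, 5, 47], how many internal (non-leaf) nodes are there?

Tree built from: [44, 31, 49, 46, 34, 5, 47]
Tree (level-order array): [44, 31, 49, 5, 34, 46, None, None, None, None, None, None, 47]
Rule: An internal node has at least one child.
Per-node child counts:
  node 44: 2 child(ren)
  node 31: 2 child(ren)
  node 5: 0 child(ren)
  node 34: 0 child(ren)
  node 49: 1 child(ren)
  node 46: 1 child(ren)
  node 47: 0 child(ren)
Matching nodes: [44, 31, 49, 46]
Count of internal (non-leaf) nodes: 4


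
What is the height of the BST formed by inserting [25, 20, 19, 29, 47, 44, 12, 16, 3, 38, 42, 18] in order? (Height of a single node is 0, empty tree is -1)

Insertion order: [25, 20, 19, 29, 47, 44, 12, 16, 3, 38, 42, 18]
Tree (level-order array): [25, 20, 29, 19, None, None, 47, 12, None, 44, None, 3, 16, 38, None, None, None, None, 18, None, 42]
Compute height bottom-up (empty subtree = -1):
  height(3) = 1 + max(-1, -1) = 0
  height(18) = 1 + max(-1, -1) = 0
  height(16) = 1 + max(-1, 0) = 1
  height(12) = 1 + max(0, 1) = 2
  height(19) = 1 + max(2, -1) = 3
  height(20) = 1 + max(3, -1) = 4
  height(42) = 1 + max(-1, -1) = 0
  height(38) = 1 + max(-1, 0) = 1
  height(44) = 1 + max(1, -1) = 2
  height(47) = 1 + max(2, -1) = 3
  height(29) = 1 + max(-1, 3) = 4
  height(25) = 1 + max(4, 4) = 5
Height = 5


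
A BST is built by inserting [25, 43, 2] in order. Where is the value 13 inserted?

Starting tree (level order): [25, 2, 43]
Insertion path: 25 -> 2
Result: insert 13 as right child of 2
Final tree (level order): [25, 2, 43, None, 13]


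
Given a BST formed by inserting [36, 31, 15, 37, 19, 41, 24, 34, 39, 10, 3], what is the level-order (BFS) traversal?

Tree insertion order: [36, 31, 15, 37, 19, 41, 24, 34, 39, 10, 3]
Tree (level-order array): [36, 31, 37, 15, 34, None, 41, 10, 19, None, None, 39, None, 3, None, None, 24]
BFS from the root, enqueuing left then right child of each popped node:
  queue [36] -> pop 36, enqueue [31, 37], visited so far: [36]
  queue [31, 37] -> pop 31, enqueue [15, 34], visited so far: [36, 31]
  queue [37, 15, 34] -> pop 37, enqueue [41], visited so far: [36, 31, 37]
  queue [15, 34, 41] -> pop 15, enqueue [10, 19], visited so far: [36, 31, 37, 15]
  queue [34, 41, 10, 19] -> pop 34, enqueue [none], visited so far: [36, 31, 37, 15, 34]
  queue [41, 10, 19] -> pop 41, enqueue [39], visited so far: [36, 31, 37, 15, 34, 41]
  queue [10, 19, 39] -> pop 10, enqueue [3], visited so far: [36, 31, 37, 15, 34, 41, 10]
  queue [19, 39, 3] -> pop 19, enqueue [24], visited so far: [36, 31, 37, 15, 34, 41, 10, 19]
  queue [39, 3, 24] -> pop 39, enqueue [none], visited so far: [36, 31, 37, 15, 34, 41, 10, 19, 39]
  queue [3, 24] -> pop 3, enqueue [none], visited so far: [36, 31, 37, 15, 34, 41, 10, 19, 39, 3]
  queue [24] -> pop 24, enqueue [none], visited so far: [36, 31, 37, 15, 34, 41, 10, 19, 39, 3, 24]
Result: [36, 31, 37, 15, 34, 41, 10, 19, 39, 3, 24]


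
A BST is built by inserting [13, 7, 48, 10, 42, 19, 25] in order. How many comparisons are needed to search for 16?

Search path for 16: 13 -> 48 -> 42 -> 19
Found: False
Comparisons: 4


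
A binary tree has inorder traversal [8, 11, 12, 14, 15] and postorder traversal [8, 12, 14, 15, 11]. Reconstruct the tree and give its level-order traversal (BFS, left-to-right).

Inorder:   [8, 11, 12, 14, 15]
Postorder: [8, 12, 14, 15, 11]
Algorithm: postorder visits root last, so walk postorder right-to-left;
each value is the root of the current inorder slice — split it at that
value, recurse on the right subtree first, then the left.
Recursive splits:
  root=11; inorder splits into left=[8], right=[12, 14, 15]
  root=15; inorder splits into left=[12, 14], right=[]
  root=14; inorder splits into left=[12], right=[]
  root=12; inorder splits into left=[], right=[]
  root=8; inorder splits into left=[], right=[]
Reconstructed level-order: [11, 8, 15, 14, 12]


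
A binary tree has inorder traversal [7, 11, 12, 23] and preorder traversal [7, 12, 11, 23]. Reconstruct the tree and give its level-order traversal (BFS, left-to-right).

Inorder:  [7, 11, 12, 23]
Preorder: [7, 12, 11, 23]
Algorithm: preorder visits root first, so consume preorder in order;
for each root, split the current inorder slice at that value into
left-subtree inorder and right-subtree inorder, then recurse.
Recursive splits:
  root=7; inorder splits into left=[], right=[11, 12, 23]
  root=12; inorder splits into left=[11], right=[23]
  root=11; inorder splits into left=[], right=[]
  root=23; inorder splits into left=[], right=[]
Reconstructed level-order: [7, 12, 11, 23]


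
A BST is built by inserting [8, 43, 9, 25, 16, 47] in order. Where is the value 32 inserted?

Starting tree (level order): [8, None, 43, 9, 47, None, 25, None, None, 16]
Insertion path: 8 -> 43 -> 9 -> 25
Result: insert 32 as right child of 25
Final tree (level order): [8, None, 43, 9, 47, None, 25, None, None, 16, 32]


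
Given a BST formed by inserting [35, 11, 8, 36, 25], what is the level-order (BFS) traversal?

Tree insertion order: [35, 11, 8, 36, 25]
Tree (level-order array): [35, 11, 36, 8, 25]
BFS from the root, enqueuing left then right child of each popped node:
  queue [35] -> pop 35, enqueue [11, 36], visited so far: [35]
  queue [11, 36] -> pop 11, enqueue [8, 25], visited so far: [35, 11]
  queue [36, 8, 25] -> pop 36, enqueue [none], visited so far: [35, 11, 36]
  queue [8, 25] -> pop 8, enqueue [none], visited so far: [35, 11, 36, 8]
  queue [25] -> pop 25, enqueue [none], visited so far: [35, 11, 36, 8, 25]
Result: [35, 11, 36, 8, 25]


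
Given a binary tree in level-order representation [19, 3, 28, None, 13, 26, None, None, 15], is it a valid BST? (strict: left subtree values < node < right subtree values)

Level-order array: [19, 3, 28, None, 13, 26, None, None, 15]
Validate using subtree bounds (lo, hi): at each node, require lo < value < hi,
then recurse left with hi=value and right with lo=value.
Preorder trace (stopping at first violation):
  at node 19 with bounds (-inf, +inf): OK
  at node 3 with bounds (-inf, 19): OK
  at node 13 with bounds (3, 19): OK
  at node 15 with bounds (13, 19): OK
  at node 28 with bounds (19, +inf): OK
  at node 26 with bounds (19, 28): OK
No violation found at any node.
Result: Valid BST


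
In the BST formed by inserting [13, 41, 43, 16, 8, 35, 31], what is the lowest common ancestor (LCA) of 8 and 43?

Tree insertion order: [13, 41, 43, 16, 8, 35, 31]
Tree (level-order array): [13, 8, 41, None, None, 16, 43, None, 35, None, None, 31]
In a BST, the LCA of p=8, q=43 is the first node v on the
root-to-leaf path with p <= v <= q (go left if both < v, right if both > v).
Walk from root:
  at 13: 8 <= 13 <= 43, this is the LCA
LCA = 13


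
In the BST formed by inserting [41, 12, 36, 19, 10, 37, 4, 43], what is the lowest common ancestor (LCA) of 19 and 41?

Tree insertion order: [41, 12, 36, 19, 10, 37, 4, 43]
Tree (level-order array): [41, 12, 43, 10, 36, None, None, 4, None, 19, 37]
In a BST, the LCA of p=19, q=41 is the first node v on the
root-to-leaf path with p <= v <= q (go left if both < v, right if both > v).
Walk from root:
  at 41: 19 <= 41 <= 41, this is the LCA
LCA = 41


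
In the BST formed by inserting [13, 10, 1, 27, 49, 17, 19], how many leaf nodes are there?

Tree built from: [13, 10, 1, 27, 49, 17, 19]
Tree (level-order array): [13, 10, 27, 1, None, 17, 49, None, None, None, 19]
Rule: A leaf has 0 children.
Per-node child counts:
  node 13: 2 child(ren)
  node 10: 1 child(ren)
  node 1: 0 child(ren)
  node 27: 2 child(ren)
  node 17: 1 child(ren)
  node 19: 0 child(ren)
  node 49: 0 child(ren)
Matching nodes: [1, 19, 49]
Count of leaf nodes: 3


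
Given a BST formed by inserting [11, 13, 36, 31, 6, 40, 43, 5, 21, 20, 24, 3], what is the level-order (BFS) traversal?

Tree insertion order: [11, 13, 36, 31, 6, 40, 43, 5, 21, 20, 24, 3]
Tree (level-order array): [11, 6, 13, 5, None, None, 36, 3, None, 31, 40, None, None, 21, None, None, 43, 20, 24]
BFS from the root, enqueuing left then right child of each popped node:
  queue [11] -> pop 11, enqueue [6, 13], visited so far: [11]
  queue [6, 13] -> pop 6, enqueue [5], visited so far: [11, 6]
  queue [13, 5] -> pop 13, enqueue [36], visited so far: [11, 6, 13]
  queue [5, 36] -> pop 5, enqueue [3], visited so far: [11, 6, 13, 5]
  queue [36, 3] -> pop 36, enqueue [31, 40], visited so far: [11, 6, 13, 5, 36]
  queue [3, 31, 40] -> pop 3, enqueue [none], visited so far: [11, 6, 13, 5, 36, 3]
  queue [31, 40] -> pop 31, enqueue [21], visited so far: [11, 6, 13, 5, 36, 3, 31]
  queue [40, 21] -> pop 40, enqueue [43], visited so far: [11, 6, 13, 5, 36, 3, 31, 40]
  queue [21, 43] -> pop 21, enqueue [20, 24], visited so far: [11, 6, 13, 5, 36, 3, 31, 40, 21]
  queue [43, 20, 24] -> pop 43, enqueue [none], visited so far: [11, 6, 13, 5, 36, 3, 31, 40, 21, 43]
  queue [20, 24] -> pop 20, enqueue [none], visited so far: [11, 6, 13, 5, 36, 3, 31, 40, 21, 43, 20]
  queue [24] -> pop 24, enqueue [none], visited so far: [11, 6, 13, 5, 36, 3, 31, 40, 21, 43, 20, 24]
Result: [11, 6, 13, 5, 36, 3, 31, 40, 21, 43, 20, 24]


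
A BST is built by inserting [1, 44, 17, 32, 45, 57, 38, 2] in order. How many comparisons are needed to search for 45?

Search path for 45: 1 -> 44 -> 45
Found: True
Comparisons: 3


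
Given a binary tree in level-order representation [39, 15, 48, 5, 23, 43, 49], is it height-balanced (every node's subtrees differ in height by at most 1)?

Tree (level-order array): [39, 15, 48, 5, 23, 43, 49]
Definition: a tree is height-balanced if, at every node, |h(left) - h(right)| <= 1 (empty subtree has height -1).
Bottom-up per-node check:
  node 5: h_left=-1, h_right=-1, diff=0 [OK], height=0
  node 23: h_left=-1, h_right=-1, diff=0 [OK], height=0
  node 15: h_left=0, h_right=0, diff=0 [OK], height=1
  node 43: h_left=-1, h_right=-1, diff=0 [OK], height=0
  node 49: h_left=-1, h_right=-1, diff=0 [OK], height=0
  node 48: h_left=0, h_right=0, diff=0 [OK], height=1
  node 39: h_left=1, h_right=1, diff=0 [OK], height=2
All nodes satisfy the balance condition.
Result: Balanced
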